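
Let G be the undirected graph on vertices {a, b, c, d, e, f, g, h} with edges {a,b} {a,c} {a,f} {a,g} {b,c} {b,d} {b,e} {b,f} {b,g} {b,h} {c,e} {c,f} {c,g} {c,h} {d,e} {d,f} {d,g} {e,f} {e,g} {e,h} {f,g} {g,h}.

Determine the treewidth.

4

A width-4 tree decomposition is:
Bags: B1 = {b, c, e, g, h}  B2 = {b, c, e, f, g}  B3 = {b, d, e, f, g}  B4 = {a, b, c, f, g}
Tree: B1–B2, B2–B3, B2–B4
The largest bag has 5 vertices, giving width 4; this decomposition certifies tw(G) ≤ 4. For the lower bound, the 5 vertices {b, c, e, g, h} are pairwise adjacent, and any tree decomposition puts a clique entirely inside one bag — forcing width ≥ 4. Therefore the treewidth is 4.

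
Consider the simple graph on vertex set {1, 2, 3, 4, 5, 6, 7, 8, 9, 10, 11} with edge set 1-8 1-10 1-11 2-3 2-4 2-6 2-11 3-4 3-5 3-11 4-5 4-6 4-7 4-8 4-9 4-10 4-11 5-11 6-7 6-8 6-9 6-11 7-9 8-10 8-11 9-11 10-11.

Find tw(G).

A width-3 tree decomposition is:
Bags: B1 = {2, 3, 4, 11}  B2 = {3, 4, 5, 11}  B3 = {2, 4, 6, 11}  B4 = {4, 6, 8, 11}  B5 = {4, 8, 10, 11}  B6 = {1, 8, 10, 11}  B7 = {4, 6, 9, 11}  B8 = {4, 6, 7, 9}
Tree: B1–B2, B1–B3, B3–B4, B4–B5, B5–B6, B3–B7, B7–B8
The largest bag has 4 vertices, giving width 3; this decomposition certifies tw(G) ≤ 3. On the other hand G contains the 4-clique {1, 8, 10, 11}. A clique must lie in a single bag of any decomposition, so no decomposition can have width below 3. The upper and lower bounds meet at 3, so that is the treewidth.

3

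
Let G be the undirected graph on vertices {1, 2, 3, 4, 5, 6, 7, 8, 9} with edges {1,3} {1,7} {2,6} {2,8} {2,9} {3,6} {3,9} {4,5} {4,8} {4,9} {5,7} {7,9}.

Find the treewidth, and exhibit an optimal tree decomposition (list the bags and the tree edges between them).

Every bag has size at most 4, so the width is 4 − 1 = 3 and tw(G) ≤ 3. For the lower bound: the 4 vertex sets {4,5,8}, {7}, {9}, {1,2,3,6} are disjoint, each induces a connected subgraph, and every pair is joined by at least one edge of G. Contracting each set to a single vertex therefore yields K_{4} as a minor, and since treewidth is minor-monotone, tw(G) ≥ tw(K_{4}) = 3. Hence tw(G) = 3 exactly.

Treewidth 3.
Bags: B1 = {4, 5, 7, 8}  B2 = {4, 7, 8, 9}  B3 = {2, 7, 8, 9}  B4 = {1, 2, 7, 9}  B5 = {1, 2, 3, 9}  B6 = {1, 2, 3, 6}
Tree: B1–B2, B2–B3, B3–B4, B4–B5, B5–B6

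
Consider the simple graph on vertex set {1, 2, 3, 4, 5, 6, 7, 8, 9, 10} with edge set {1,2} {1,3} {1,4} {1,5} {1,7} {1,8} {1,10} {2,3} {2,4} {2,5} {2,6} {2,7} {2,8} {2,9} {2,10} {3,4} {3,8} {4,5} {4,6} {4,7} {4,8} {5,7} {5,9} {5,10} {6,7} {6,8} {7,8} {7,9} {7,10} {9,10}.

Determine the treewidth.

4

A width-4 tree decomposition is:
Bags: B1 = {1, 2, 4, 5, 7}  B2 = {1, 2, 4, 7, 8}  B3 = {1, 2, 5, 7, 10}  B4 = {1, 2, 3, 4, 8}  B5 = {2, 5, 7, 9, 10}  B6 = {2, 4, 6, 7, 8}
Tree: B1–B2, B1–B3, B2–B4, B3–B5, B2–B6
Every bag has size at most 5, so the width is 5 − 1 = 4 and tw(G) ≤ 4. Conversely, {1, 2, 3, 4, 8} is a clique of size 5, and the vertices of any clique must share a bag in every tree decomposition; so some bag has ≥ 5 vertices and tw(G) ≥ 4. Therefore the treewidth is 4.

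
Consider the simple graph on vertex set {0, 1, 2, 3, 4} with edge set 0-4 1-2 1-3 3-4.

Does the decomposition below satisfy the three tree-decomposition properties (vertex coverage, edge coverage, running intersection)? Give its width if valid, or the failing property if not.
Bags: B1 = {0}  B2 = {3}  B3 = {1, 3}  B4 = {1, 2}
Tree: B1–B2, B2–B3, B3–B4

No — vertex 4 appears in no bag.

A tree decomposition must satisfy three properties: every vertex lies in some bag; for every edge, both endpoints lie together in some bag; and for every vertex, the bags containing it form a connected subtree. Here vertex 4 appears in no bag, so the decomposition is invalid.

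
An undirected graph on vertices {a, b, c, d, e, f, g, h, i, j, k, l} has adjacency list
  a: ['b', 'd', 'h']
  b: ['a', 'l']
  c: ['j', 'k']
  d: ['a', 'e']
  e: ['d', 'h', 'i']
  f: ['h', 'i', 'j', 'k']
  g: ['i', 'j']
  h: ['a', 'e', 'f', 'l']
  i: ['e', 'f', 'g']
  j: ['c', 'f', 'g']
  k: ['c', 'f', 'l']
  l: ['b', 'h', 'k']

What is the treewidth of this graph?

3

A width-3 tree decomposition is:
Bags: B1 = {a, b, d, l}  B2 = {a, d, h, l}  B3 = {d, e, h, l}  B4 = {e, h, k, l}  B5 = {e, f, h, k}  B6 = {e, f, i, k}  B7 = {c, f, i, k}  B8 = {c, f, i, j}  B9 = {c, g, i, j}
Tree: B1–B2, B2–B3, B3–B4, B4–B5, B5–B6, B6–B7, B7–B8, B8–B9
Every bag has size at most 4, so the width is 4 − 1 = 3 and tw(G) ≤ 3. For the lower bound: the 4 vertex sets {a,b,d}, {l}, {h}, {e,f,i,k} are disjoint, each induces a connected subgraph, and every pair is joined by at least one edge of G. Contracting each set to a single vertex therefore yields K_{4} as a minor, and since treewidth is minor-monotone, tw(G) ≥ tw(K_{4}) = 3. Therefore the treewidth is 3.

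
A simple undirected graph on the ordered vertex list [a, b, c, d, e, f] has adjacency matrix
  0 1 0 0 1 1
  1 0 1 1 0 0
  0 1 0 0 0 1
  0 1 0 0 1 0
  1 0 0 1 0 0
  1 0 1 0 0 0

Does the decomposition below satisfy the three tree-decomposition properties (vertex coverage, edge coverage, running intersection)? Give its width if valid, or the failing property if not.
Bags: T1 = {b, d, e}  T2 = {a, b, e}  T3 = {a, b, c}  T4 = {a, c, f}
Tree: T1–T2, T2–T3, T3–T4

Checking the three conditions: (i) the bags cover all of {a, b, c, d, e, f}; (ii) for each edge, some bag contains both endpoints; (iii) the bags containing any fixed vertex form a subtree. All hold, so the decomposition is valid with width 3 − 1 = 2.

Yes; width 2.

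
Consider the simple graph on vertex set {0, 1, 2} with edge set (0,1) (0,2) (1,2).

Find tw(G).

2

A width-2 tree decomposition is:
Bags: B1 = {0, 1, 2}
Tree: (single bag)
A single bag containing all 3 vertices is trivially a valid decomposition of width 2. On the other hand G contains the 3-clique {0, 1, 2}. A clique must lie in a single bag of any decomposition, so no decomposition can have width below 2. Hence tw(G) = 2 exactly.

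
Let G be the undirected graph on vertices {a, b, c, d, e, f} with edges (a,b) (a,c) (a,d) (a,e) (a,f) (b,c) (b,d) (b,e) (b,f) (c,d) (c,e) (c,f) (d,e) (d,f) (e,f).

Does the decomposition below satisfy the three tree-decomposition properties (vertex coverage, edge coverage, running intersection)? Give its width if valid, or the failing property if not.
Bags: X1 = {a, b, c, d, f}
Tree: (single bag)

A tree decomposition must satisfy three properties: every vertex lies in some bag; for every edge, both endpoints lie together in some bag; and for every vertex, the bags containing it form a connected subtree. Here vertex e appears in no bag, so the decomposition is invalid.

No — vertex e appears in no bag.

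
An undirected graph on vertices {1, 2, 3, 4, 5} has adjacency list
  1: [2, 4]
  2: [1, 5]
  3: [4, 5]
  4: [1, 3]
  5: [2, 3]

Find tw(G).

2

A width-2 tree decomposition is:
Bags: B1 = {2, 3, 5}  B2 = {1, 2, 3}  B3 = {1, 3, 4}
Tree: B1–B2, B2–B3
Every bag has size at most 3, so the width is 3 − 1 = 2 and tw(G) ≤ 2. For the lower bound, G contains the cycle 3–5–2–1–4–3, so G is not a forest; only forests have treewidth ≤ 1, hence tw(G) ≥ 2. Therefore the treewidth is 2.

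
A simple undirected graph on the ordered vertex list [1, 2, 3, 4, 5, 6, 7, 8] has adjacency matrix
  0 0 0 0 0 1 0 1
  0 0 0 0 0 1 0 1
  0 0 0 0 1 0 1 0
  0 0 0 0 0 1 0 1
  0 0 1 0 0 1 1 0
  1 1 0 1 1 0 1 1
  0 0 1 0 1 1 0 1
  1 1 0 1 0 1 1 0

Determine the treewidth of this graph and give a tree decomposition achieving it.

The largest bag has 3 vertices, giving width 2; this decomposition certifies tw(G) ≤ 2. For the lower bound, the 3 vertices {3, 5, 7} are pairwise adjacent, and any tree decomposition puts a clique entirely inside one bag — forcing width ≥ 2. Hence tw(G) = 2 exactly.

Treewidth 2.
One such decomposition:
Bags: B1 = {4, 6, 8}  B2 = {6, 7, 8}  B3 = {1, 6, 8}  B4 = {5, 6, 7}  B5 = {2, 6, 8}  B6 = {3, 5, 7}
Tree: B1–B2, B2–B3, B2–B4, B1–B5, B4–B6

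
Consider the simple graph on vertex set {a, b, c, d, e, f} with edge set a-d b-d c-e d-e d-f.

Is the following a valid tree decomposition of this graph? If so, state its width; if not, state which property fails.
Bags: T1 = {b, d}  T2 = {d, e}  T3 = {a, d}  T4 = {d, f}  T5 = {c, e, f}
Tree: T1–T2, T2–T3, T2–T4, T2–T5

No — bags containing vertex f are not connected in the tree.

A tree decomposition must satisfy three properties: every vertex lies in some bag; for every edge, both endpoints lie together in some bag; and for every vertex, the bags containing it form a connected subtree. Here bags containing vertex f are not connected in the tree, so the decomposition is invalid.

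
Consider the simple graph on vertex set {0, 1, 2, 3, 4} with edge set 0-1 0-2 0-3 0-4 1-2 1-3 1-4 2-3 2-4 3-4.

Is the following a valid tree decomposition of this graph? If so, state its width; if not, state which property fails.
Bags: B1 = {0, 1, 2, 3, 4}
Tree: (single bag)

Every vertex of G appears in some bag (union = {0, 1, 2, 3, 4}); every edge is covered by a bag; and for each vertex v the set of bags containing v is connected in the bag tree. The decomposition is therefore valid. The largest bag has 5 vertices, so the width is 4.

Yes; width 4.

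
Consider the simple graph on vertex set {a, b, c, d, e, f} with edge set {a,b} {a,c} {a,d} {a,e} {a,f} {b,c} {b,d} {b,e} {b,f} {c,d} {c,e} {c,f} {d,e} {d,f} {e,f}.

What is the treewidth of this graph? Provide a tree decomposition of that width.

Treewidth 5.
One optimal decomposition is:
Bags: B1 = {a, b, c, d, e, f}
Tree: (single bag)

A single bag containing all 6 vertices is trivially a valid decomposition of width 5. Conversely, {a, b, c, d, e, f} is a clique of size 6, and the vertices of any clique must share a bag in every tree decomposition; so some bag has ≥ 6 vertices and tw(G) ≥ 5. Therefore the treewidth is 5.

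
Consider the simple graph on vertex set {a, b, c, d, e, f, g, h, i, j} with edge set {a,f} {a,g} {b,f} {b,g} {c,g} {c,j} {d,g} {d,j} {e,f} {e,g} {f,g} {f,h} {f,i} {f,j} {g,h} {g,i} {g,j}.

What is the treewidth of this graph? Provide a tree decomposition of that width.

Treewidth 2.
One optimal decomposition is:
Bags: B1 = {f, g, h}  B2 = {f, g, j}  B3 = {e, f, g}  B4 = {f, g, i}  B5 = {c, g, j}  B6 = {d, g, j}  B7 = {a, f, g}  B8 = {b, f, g}
Tree: B1–B2, B2–B3, B3–B4, B2–B5, B5–B6, B1–B7, B4–B8

Every bag has size at most 3, so the width is 3 − 1 = 2 and tw(G) ≤ 2. Conversely, {d, g, j} is a clique of size 3, and the vertices of any clique must share a bag in every tree decomposition; so some bag has ≥ 3 vertices and tw(G) ≥ 2. Hence tw(G) = 2 exactly.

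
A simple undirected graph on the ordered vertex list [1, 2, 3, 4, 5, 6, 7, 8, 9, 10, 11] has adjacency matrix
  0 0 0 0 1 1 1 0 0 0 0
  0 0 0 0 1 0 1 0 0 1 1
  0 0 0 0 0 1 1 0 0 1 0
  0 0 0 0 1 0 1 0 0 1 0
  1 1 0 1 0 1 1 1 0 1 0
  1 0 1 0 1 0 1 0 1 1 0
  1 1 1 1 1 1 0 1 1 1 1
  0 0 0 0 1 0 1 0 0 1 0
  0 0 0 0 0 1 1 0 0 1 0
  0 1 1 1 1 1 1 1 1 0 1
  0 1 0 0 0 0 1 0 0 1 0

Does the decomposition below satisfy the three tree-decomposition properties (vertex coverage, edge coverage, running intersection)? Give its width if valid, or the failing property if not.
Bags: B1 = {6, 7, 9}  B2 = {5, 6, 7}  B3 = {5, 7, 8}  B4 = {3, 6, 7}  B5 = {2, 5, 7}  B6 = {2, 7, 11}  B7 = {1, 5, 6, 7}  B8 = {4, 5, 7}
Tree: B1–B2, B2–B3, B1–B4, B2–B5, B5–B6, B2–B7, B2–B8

A tree decomposition must satisfy three properties: every vertex lies in some bag; for every edge, both endpoints lie together in some bag; and for every vertex, the bags containing it form a connected subtree. Here vertex 10 appears in no bag, so the decomposition is invalid.

No — vertex 10 appears in no bag.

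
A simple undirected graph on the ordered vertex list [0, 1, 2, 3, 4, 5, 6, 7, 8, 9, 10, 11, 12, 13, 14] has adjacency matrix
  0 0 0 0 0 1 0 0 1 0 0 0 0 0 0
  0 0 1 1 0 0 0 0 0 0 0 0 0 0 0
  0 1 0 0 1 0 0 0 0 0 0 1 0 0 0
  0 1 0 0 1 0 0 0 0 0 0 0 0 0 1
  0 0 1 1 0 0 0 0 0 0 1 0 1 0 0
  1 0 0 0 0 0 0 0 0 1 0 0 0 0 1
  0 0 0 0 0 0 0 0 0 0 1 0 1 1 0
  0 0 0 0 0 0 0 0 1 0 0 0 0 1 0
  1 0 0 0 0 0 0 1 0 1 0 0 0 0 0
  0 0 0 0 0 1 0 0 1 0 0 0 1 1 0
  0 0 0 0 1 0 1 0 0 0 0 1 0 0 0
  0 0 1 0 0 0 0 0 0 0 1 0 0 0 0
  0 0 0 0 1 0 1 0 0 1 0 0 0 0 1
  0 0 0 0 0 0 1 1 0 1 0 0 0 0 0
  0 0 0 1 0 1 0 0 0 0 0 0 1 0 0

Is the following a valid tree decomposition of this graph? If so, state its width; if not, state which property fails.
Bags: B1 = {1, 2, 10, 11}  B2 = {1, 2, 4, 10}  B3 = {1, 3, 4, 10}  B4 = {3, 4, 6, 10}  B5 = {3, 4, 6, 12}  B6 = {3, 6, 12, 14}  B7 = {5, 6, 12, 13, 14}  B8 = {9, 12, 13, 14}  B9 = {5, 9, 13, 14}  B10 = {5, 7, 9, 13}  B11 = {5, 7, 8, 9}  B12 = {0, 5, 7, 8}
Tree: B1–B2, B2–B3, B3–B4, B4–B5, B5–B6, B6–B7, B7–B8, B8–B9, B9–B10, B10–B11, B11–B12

A tree decomposition must satisfy three properties: every vertex lies in some bag; for every edge, both endpoints lie together in some bag; and for every vertex, the bags containing it form a connected subtree. Here bags containing vertex 5 are not connected in the tree, so the decomposition is invalid.

No — bags containing vertex 5 are not connected in the tree.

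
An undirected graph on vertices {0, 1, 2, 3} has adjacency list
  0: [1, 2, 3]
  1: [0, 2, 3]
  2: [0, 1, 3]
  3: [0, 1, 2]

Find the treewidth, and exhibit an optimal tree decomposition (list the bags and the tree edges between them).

With just one bag of size 4, the width is 4 − 1 = 3, so tw(G) ≤ 3. For the lower bound, the 4 vertices {0, 1, 2, 3} are pairwise adjacent, and any tree decomposition puts a clique entirely inside one bag — forcing width ≥ 3. Combining the bounds, tw(G) = 3.

Treewidth 3.
One optimal decomposition is:
Bags: B1 = {0, 1, 2, 3}
Tree: (single bag)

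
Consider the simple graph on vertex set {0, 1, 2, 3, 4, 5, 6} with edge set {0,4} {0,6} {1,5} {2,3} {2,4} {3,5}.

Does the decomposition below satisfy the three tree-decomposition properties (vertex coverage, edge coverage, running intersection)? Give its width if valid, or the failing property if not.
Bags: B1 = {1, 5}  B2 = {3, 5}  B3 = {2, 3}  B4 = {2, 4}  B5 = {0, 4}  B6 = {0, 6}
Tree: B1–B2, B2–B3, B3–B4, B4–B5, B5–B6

Yes; width 1.

Checking the three conditions: (i) the bags cover all of {0, 1, 2, 3, 4, 5, 6}; (ii) for each edge, some bag contains both endpoints; (iii) the bags containing any fixed vertex form a subtree. All hold, so the decomposition is valid with width 2 − 1 = 1.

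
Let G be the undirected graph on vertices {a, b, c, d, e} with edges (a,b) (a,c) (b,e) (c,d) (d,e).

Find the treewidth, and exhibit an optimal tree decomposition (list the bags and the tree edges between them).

The largest bag has 3 vertices, giving width 2; this decomposition certifies tw(G) ≤ 2. For the lower bound, G contains the cycle e–b–a–c–d–e, so G is not a forest; only forests have treewidth ≤ 1, hence tw(G) ≥ 2. Therefore the treewidth is 2.

Treewidth 2.
Bags: B1 = {a, b, e}  B2 = {a, c, e}  B3 = {c, d, e}
Tree: B1–B2, B2–B3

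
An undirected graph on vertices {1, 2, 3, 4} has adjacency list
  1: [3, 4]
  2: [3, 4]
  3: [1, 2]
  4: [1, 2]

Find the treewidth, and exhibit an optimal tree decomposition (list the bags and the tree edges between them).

Treewidth 2.
Bags: B1 = {2, 3, 4}  B2 = {1, 3, 4}
Tree: B1–B2

The largest bag has 3 vertices, giving width 2; this decomposition certifies tw(G) ≤ 2. The edges 4–2–3–1–4 form a cycle, so G is not a tree and its treewidth is at least 2. Hence tw(G) = 2 exactly.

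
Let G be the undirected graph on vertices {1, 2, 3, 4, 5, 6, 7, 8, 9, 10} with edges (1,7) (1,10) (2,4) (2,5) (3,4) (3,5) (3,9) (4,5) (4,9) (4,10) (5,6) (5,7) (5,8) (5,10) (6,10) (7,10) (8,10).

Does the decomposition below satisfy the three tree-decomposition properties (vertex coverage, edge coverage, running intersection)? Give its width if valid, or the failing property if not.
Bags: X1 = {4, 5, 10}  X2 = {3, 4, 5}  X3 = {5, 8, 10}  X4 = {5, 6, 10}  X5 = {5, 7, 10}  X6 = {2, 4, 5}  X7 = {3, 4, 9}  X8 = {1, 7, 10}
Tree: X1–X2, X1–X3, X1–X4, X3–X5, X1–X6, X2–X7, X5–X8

Vertex coverage: the bags together contain {1, 2, 3, 4, 5, 6, 7, 8, 9, 10}, the full vertex set. Edge coverage: each edge of G has both endpoints in at least one bag. Running intersection: for every vertex, the bags containing it form a connected subtree. All three properties hold, so this is a valid tree decomposition of width max|bag| − 1 = 2, and hence tw(G) ≤ 2.

Yes; width 2.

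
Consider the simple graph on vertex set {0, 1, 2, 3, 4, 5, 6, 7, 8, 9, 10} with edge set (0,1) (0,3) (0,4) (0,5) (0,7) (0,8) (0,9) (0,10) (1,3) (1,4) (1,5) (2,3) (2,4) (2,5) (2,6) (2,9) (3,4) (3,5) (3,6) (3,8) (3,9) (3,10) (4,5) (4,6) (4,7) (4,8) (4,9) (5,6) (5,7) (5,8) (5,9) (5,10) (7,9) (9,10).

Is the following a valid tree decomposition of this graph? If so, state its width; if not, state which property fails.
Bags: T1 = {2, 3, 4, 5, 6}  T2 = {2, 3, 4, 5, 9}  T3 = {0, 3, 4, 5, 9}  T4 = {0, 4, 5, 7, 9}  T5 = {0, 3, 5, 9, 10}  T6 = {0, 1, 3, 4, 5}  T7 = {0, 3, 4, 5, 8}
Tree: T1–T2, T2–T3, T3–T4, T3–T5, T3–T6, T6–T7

Every vertex of G appears in some bag (union = {0, 1, 2, 3, 4, 5, 6, 7, 8, 9, 10}); every edge is covered by a bag; and for each vertex v the set of bags containing v is connected in the bag tree. The decomposition is therefore valid. The largest bag has 5 vertices, so the width is 4.

Yes; width 4.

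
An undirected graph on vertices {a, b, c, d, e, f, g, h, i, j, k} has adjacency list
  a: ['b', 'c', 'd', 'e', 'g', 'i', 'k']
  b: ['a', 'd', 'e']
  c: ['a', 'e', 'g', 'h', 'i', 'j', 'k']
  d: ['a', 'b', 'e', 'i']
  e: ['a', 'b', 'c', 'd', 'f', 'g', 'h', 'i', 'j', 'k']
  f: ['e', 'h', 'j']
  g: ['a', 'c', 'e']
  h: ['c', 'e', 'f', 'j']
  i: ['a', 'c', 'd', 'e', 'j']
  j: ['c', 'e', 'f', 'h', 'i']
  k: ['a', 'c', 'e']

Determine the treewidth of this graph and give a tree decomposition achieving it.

Treewidth 3.
One optimal decomposition is:
Bags: B1 = {c, e, i, j}  B2 = {a, c, e, i}  B3 = {a, d, e, i}  B4 = {a, c, e, k}  B5 = {c, e, h, j}  B6 = {a, c, e, g}  B7 = {e, f, h, j}  B8 = {a, b, d, e}
Tree: B1–B2, B2–B3, B2–B4, B1–B5, B4–B6, B5–B7, B3–B8

The largest bag has 4 vertices, giving width 3; this decomposition certifies tw(G) ≤ 3. Conversely, {a, b, d, e} is a clique of size 4, and the vertices of any clique must share a bag in every tree decomposition; so some bag has ≥ 4 vertices and tw(G) ≥ 3. Therefore the treewidth is 3.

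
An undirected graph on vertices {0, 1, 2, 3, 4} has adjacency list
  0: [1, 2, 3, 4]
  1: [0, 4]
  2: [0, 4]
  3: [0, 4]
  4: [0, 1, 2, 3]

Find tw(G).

2

A width-2 tree decomposition is:
Bags: B1 = {0, 2, 4}  B2 = {0, 1, 4}  B3 = {0, 3, 4}
Tree: B1–B2, B1–B3
Every bag has size at most 3, so the width is 3 − 1 = 2 and tw(G) ≤ 2. On the other hand G contains the 3-clique {0, 1, 4}. A clique must lie in a single bag of any decomposition, so no decomposition can have width below 2. The upper and lower bounds meet at 2, so that is the treewidth.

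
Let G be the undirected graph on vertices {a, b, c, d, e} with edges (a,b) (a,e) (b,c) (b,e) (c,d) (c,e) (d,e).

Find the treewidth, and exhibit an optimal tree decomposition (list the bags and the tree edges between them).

Each bag holds 3 vertices, so the decomposition has width 2, which upper-bounds the treewidth. For the lower bound, the 3 vertices {c, d, e} are pairwise adjacent, and any tree decomposition puts a clique entirely inside one bag — forcing width ≥ 2. Therefore the treewidth is 2.

Treewidth 2.
Bags: B1 = {b, c, e}  B2 = {a, b, e}  B3 = {c, d, e}
Tree: B1–B2, B1–B3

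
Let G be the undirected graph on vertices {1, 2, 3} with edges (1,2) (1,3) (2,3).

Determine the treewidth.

2

A width-2 tree decomposition is:
Bags: B1 = {1, 2, 3}
Tree: (single bag)
With just one bag of size 3, the width is 3 − 1 = 2, so tw(G) ≤ 2. For the lower bound, the 3 vertices {1, 2, 3} are pairwise adjacent, and any tree decomposition puts a clique entirely inside one bag — forcing width ≥ 2. Therefore the treewidth is 2.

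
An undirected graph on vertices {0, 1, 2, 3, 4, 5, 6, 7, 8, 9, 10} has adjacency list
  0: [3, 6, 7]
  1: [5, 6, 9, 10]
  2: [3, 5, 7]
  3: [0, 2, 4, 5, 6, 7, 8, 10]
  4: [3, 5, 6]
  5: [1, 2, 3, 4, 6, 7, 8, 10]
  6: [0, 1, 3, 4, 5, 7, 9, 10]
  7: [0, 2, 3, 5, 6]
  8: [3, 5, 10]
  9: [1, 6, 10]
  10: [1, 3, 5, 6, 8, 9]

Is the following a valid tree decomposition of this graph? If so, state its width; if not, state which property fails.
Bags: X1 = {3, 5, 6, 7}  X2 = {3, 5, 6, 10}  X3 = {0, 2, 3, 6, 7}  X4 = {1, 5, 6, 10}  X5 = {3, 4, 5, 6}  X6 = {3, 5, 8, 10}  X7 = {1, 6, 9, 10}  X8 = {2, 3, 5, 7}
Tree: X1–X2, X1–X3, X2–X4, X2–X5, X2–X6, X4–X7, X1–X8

No — bags containing vertex 2 are not connected in the tree.

A tree decomposition must satisfy three properties: every vertex lies in some bag; for every edge, both endpoints lie together in some bag; and for every vertex, the bags containing it form a connected subtree. Here bags containing vertex 2 are not connected in the tree, so the decomposition is invalid.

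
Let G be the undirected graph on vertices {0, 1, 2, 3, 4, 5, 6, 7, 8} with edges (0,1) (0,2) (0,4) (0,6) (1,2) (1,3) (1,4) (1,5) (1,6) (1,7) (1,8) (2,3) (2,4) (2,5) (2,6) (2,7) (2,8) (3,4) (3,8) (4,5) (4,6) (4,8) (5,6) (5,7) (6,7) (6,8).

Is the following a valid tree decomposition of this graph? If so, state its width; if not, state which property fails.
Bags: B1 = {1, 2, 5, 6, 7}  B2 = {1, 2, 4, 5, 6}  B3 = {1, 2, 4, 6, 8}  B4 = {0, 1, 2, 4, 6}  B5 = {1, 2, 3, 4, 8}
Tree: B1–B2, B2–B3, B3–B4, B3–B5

Yes; width 4.

Vertex coverage: the bags together contain {0, 1, 2, 3, 4, 5, 6, 7, 8}, the full vertex set. Edge coverage: each edge of G has both endpoints in at least one bag. Running intersection: for every vertex, the bags containing it form a connected subtree. All three properties hold, so this is a valid tree decomposition of width max|bag| − 1 = 4, and hence tw(G) ≤ 4.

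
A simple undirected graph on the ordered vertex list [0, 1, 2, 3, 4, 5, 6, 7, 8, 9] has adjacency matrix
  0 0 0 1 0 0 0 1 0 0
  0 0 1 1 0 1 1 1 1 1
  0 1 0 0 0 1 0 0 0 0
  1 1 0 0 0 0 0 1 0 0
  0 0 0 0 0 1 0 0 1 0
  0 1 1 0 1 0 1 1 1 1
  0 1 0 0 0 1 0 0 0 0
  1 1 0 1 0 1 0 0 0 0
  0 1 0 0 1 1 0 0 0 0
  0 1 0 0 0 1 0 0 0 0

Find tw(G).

2

A width-2 tree decomposition is:
Bags: B1 = {1, 5, 7}  B2 = {1, 3, 7}  B3 = {1, 2, 5}  B4 = {1, 5, 9}  B5 = {1, 5, 8}  B6 = {1, 5, 6}  B7 = {0, 3, 7}  B8 = {4, 5, 8}
Tree: B1–B2, B1–B3, B1–B4, B4–B5, B3–B6, B2–B7, B5–B8
Every bag has size at most 3, so the width is 3 − 1 = 2 and tw(G) ≤ 2. For the lower bound, the 3 vertices {0, 3, 7} are pairwise adjacent, and any tree decomposition puts a clique entirely inside one bag — forcing width ≥ 2. Hence tw(G) = 2 exactly.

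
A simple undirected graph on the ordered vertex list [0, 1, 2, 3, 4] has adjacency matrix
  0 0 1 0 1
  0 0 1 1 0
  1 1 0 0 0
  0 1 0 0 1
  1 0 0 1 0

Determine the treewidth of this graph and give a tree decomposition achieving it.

The largest bag has 3 vertices, giving width 2; this decomposition certifies tw(G) ≤ 2. The edges 4–3–1–2–0–4 form a cycle, so G is not a tree and its treewidth is at least 2. Hence tw(G) = 2 exactly.

Treewidth 2.
One optimal decomposition is:
Bags: B1 = {1, 3, 4}  B2 = {1, 2, 4}  B3 = {0, 2, 4}
Tree: B1–B2, B2–B3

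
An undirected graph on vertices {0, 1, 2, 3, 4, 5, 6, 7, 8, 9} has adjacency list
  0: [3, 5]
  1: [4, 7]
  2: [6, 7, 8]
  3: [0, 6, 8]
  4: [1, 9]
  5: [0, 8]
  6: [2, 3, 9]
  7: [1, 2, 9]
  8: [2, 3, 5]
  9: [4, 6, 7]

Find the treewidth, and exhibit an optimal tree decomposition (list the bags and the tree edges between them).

Treewidth 2.
One optimal decomposition is:
Bags: B1 = {0, 5, 8}  B2 = {0, 3, 8}  B3 = {2, 3, 8}  B4 = {2, 3, 6}  B5 = {2, 6, 7}  B6 = {6, 7, 9}  B7 = {1, 7, 9}  B8 = {1, 4, 9}
Tree: B1–B2, B2–B3, B3–B4, B4–B5, B5–B6, B6–B7, B7–B8

Each bag holds 3 vertices, so the decomposition has width 2, which upper-bounds the treewidth. For the lower bound, G contains the cycle 5–0–3–8–5, so G is not a forest; only forests have treewidth ≤ 1, hence tw(G) ≥ 2. Therefore the treewidth is 2.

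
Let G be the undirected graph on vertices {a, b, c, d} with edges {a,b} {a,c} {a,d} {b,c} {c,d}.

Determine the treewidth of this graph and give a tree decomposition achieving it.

Treewidth 2.
One optimal decomposition is:
Bags: B1 = {a, c, d}  B2 = {a, b, c}
Tree: B1–B2

Each bag holds 3 vertices, so the decomposition has width 2, which upper-bounds the treewidth. On the other hand G contains the 3-clique {a, c, d}. A clique must lie in a single bag of any decomposition, so no decomposition can have width below 2. Combining the bounds, tw(G) = 2.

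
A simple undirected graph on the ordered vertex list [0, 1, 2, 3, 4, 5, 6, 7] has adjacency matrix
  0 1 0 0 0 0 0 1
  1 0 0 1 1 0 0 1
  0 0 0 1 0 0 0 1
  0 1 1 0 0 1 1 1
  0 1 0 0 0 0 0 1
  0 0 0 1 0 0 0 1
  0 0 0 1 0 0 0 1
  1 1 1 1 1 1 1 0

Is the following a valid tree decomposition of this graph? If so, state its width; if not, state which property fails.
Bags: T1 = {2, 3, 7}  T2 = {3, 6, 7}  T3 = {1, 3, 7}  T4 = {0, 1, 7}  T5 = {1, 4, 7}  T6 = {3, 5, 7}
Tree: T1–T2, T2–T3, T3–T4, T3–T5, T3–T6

Vertex coverage: the bags together contain {0, 1, 2, 3, 4, 5, 6, 7}, the full vertex set. Edge coverage: each edge of G has both endpoints in at least one bag. Running intersection: for every vertex, the bags containing it form a connected subtree. All three properties hold, so this is a valid tree decomposition of width max|bag| − 1 = 2, and hence tw(G) ≤ 2.

Yes; width 2.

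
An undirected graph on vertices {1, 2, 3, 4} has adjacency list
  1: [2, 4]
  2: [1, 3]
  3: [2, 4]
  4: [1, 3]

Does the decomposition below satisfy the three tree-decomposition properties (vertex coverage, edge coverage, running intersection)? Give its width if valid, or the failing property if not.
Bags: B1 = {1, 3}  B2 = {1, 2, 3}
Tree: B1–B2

A tree decomposition must satisfy three properties: every vertex lies in some bag; for every edge, both endpoints lie together in some bag; and for every vertex, the bags containing it form a connected subtree. Here vertex 4 appears in no bag, so the decomposition is invalid.

No — vertex 4 appears in no bag.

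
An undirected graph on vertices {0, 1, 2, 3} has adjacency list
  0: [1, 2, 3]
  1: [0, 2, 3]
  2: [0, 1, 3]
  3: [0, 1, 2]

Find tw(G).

A width-3 tree decomposition is:
Bags: B1 = {0, 1, 2, 3}
Tree: (single bag)
With just one bag of size 4, the width is 4 − 1 = 3, so tw(G) ≤ 3. Conversely, {0, 1, 2, 3} is a clique of size 4, and the vertices of any clique must share a bag in every tree decomposition; so some bag has ≥ 4 vertices and tw(G) ≥ 3. The upper and lower bounds meet at 3, so that is the treewidth.

3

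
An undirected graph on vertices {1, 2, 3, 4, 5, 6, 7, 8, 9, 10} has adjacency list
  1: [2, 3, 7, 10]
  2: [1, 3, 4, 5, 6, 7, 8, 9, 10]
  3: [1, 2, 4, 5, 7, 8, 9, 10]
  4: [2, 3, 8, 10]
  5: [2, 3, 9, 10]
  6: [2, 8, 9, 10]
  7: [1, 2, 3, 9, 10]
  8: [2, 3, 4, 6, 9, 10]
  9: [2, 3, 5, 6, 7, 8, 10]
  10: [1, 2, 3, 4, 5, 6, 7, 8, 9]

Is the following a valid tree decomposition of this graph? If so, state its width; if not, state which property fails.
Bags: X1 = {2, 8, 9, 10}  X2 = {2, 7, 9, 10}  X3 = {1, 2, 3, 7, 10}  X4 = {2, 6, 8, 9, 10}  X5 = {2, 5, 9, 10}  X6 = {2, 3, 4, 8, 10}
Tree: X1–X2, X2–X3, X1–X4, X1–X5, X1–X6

No — edge (3,9) lies in no bag.

A tree decomposition must satisfy three properties: every vertex lies in some bag; for every edge, both endpoints lie together in some bag; and for every vertex, the bags containing it form a connected subtree. Here edge (3,9) lies in no bag, so the decomposition is invalid.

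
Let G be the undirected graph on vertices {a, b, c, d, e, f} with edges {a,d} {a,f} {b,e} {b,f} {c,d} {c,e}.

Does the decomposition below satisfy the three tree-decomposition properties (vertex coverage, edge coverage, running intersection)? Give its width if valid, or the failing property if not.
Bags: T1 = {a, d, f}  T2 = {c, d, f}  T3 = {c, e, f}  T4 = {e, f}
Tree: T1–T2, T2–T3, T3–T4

No — vertex b appears in no bag.

A tree decomposition must satisfy three properties: every vertex lies in some bag; for every edge, both endpoints lie together in some bag; and for every vertex, the bags containing it form a connected subtree. Here vertex b appears in no bag, so the decomposition is invalid.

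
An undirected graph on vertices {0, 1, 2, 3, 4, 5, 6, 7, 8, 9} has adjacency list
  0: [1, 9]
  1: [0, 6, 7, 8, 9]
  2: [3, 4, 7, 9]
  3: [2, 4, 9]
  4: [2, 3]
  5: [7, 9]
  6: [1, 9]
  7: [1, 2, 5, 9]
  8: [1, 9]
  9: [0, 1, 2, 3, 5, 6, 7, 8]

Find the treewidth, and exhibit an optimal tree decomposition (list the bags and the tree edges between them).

Treewidth 2.
Bags: B1 = {2, 7, 9}  B2 = {5, 7, 9}  B3 = {1, 7, 9}  B4 = {1, 6, 9}  B5 = {1, 8, 9}  B6 = {2, 3, 9}  B7 = {0, 1, 9}  B8 = {2, 3, 4}
Tree: B1–B2, B1–B3, B3–B4, B3–B5, B1–B6, B5–B7, B6–B8

The largest bag has 3 vertices, giving width 2; this decomposition certifies tw(G) ≤ 2. Conversely, {0, 1, 9} is a clique of size 3, and the vertices of any clique must share a bag in every tree decomposition; so some bag has ≥ 3 vertices and tw(G) ≥ 2. Hence tw(G) = 2 exactly.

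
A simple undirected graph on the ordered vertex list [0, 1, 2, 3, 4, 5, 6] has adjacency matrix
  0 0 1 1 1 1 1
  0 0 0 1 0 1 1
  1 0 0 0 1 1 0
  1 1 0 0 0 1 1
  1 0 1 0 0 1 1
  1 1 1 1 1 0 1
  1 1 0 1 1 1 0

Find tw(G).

A width-3 tree decomposition is:
Bags: B1 = {0, 4, 5, 6}  B2 = {0, 2, 4, 5}  B3 = {0, 3, 5, 6}  B4 = {1, 3, 5, 6}
Tree: B1–B2, B1–B3, B3–B4
Every bag has size at most 4, so the width is 4 − 1 = 3 and tw(G) ≤ 3. Conversely, {0, 3, 5, 6} is a clique of size 4, and the vertices of any clique must share a bag in every tree decomposition; so some bag has ≥ 4 vertices and tw(G) ≥ 3. Combining the bounds, tw(G) = 3.

3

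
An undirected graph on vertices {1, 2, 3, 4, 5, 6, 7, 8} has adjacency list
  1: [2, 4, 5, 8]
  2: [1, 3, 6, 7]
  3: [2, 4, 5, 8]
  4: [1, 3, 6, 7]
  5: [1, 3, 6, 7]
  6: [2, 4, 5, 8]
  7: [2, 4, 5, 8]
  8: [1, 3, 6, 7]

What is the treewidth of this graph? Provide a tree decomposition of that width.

Treewidth 4.
One such decomposition:
Bags: B1 = {1, 2, 3, 6, 7}  B2 = {1, 3, 4, 6, 7}  B3 = {1, 3, 6, 7, 8}  B4 = {1, 3, 5, 6, 7}
Tree: B1–B2, B2–B3, B3–B4

Each bag holds 5 vertices, so the decomposition has width 4, which upper-bounds the treewidth. For the lower bound: the 5 vertex sets {2,7}, {4,6}, {1,8}, {3}, {5} are disjoint, each induces a connected subgraph, and every pair is joined by at least one edge of G. Contracting each set to a single vertex therefore yields K_{5} as a minor, and since treewidth is minor-monotone, tw(G) ≥ tw(K_{5}) = 4. The upper and lower bounds meet at 4, so that is the treewidth.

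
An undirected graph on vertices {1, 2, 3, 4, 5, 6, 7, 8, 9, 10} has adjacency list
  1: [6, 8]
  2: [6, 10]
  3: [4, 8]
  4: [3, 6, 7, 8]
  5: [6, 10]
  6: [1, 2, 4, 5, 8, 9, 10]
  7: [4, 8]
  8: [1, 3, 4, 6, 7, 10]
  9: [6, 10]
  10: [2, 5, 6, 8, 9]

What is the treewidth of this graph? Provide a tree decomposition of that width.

Every bag has size at most 3, so the width is 3 − 1 = 2 and tw(G) ≤ 2. Conversely, {3, 4, 8} is a clique of size 3, and the vertices of any clique must share a bag in every tree decomposition; so some bag has ≥ 3 vertices and tw(G) ≥ 2. Therefore the treewidth is 2.

Treewidth 2.
One optimal decomposition is:
Bags: B1 = {4, 6, 8}  B2 = {3, 4, 8}  B3 = {4, 7, 8}  B4 = {1, 6, 8}  B5 = {6, 8, 10}  B6 = {6, 9, 10}  B7 = {2, 6, 10}  B8 = {5, 6, 10}
Tree: B1–B2, B2–B3, B1–B4, B1–B5, B5–B6, B6–B7, B5–B8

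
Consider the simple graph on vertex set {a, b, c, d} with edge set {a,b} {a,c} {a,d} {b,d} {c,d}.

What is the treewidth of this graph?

2

A width-2 tree decomposition is:
Bags: B1 = {a, c, d}  B2 = {a, b, d}
Tree: B1–B2
Every bag has size at most 3, so the width is 3 − 1 = 2 and tw(G) ≤ 2. Conversely, {a, c, d} is a clique of size 3, and the vertices of any clique must share a bag in every tree decomposition; so some bag has ≥ 3 vertices and tw(G) ≥ 2. Therefore the treewidth is 2.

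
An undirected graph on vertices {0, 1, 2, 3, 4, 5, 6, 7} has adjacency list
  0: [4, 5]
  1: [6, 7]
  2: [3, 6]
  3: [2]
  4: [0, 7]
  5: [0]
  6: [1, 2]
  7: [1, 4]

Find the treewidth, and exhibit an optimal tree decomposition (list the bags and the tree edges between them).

Every bag has size at most 2, so the width is 2 − 1 = 1 and tw(G) ≤ 1. Since G has at least one edge (e.g. 5–0), it is not an edgeless graph, so tw(G) ≥ 1. The upper and lower bounds meet at 1, so that is the treewidth.

Treewidth 1.
One optimal decomposition is:
Bags: B1 = {0, 5}  B2 = {0, 4}  B3 = {4, 7}  B4 = {1, 7}  B5 = {1, 6}  B6 = {2, 6}  B7 = {2, 3}
Tree: B1–B2, B2–B3, B3–B4, B4–B5, B5–B6, B6–B7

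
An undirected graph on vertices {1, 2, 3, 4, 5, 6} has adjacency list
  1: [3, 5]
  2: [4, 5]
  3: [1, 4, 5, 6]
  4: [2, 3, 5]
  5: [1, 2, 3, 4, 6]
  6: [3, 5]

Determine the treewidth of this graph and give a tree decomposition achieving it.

Each bag holds 3 vertices, so the decomposition has width 2, which upper-bounds the treewidth. Conversely, {2, 4, 5} is a clique of size 3, and the vertices of any clique must share a bag in every tree decomposition; so some bag has ≥ 3 vertices and tw(G) ≥ 2. Combining the bounds, tw(G) = 2.

Treewidth 2.
Bags: B1 = {3, 4, 5}  B2 = {1, 3, 5}  B3 = {3, 5, 6}  B4 = {2, 4, 5}
Tree: B1–B2, B1–B3, B1–B4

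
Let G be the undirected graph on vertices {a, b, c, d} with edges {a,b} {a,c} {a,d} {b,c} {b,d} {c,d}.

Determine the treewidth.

A width-3 tree decomposition is:
Bags: B1 = {a, b, c, d}
Tree: (single bag)
With just one bag of size 4, the width is 4 − 1 = 3, so tw(G) ≤ 3. On the other hand G contains the 4-clique {a, b, c, d}. A clique must lie in a single bag of any decomposition, so no decomposition can have width below 3. Hence tw(G) = 3 exactly.

3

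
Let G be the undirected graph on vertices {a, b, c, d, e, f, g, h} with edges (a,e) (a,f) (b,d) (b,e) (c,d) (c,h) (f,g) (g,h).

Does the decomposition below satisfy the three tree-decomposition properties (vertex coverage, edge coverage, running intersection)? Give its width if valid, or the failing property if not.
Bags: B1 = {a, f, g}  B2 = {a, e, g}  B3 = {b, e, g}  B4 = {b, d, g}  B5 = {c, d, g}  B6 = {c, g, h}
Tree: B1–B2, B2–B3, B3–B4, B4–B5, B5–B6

Checking the three conditions: (i) the bags cover all of {a, b, c, d, e, f, g, h}; (ii) for each edge, some bag contains both endpoints; (iii) the bags containing any fixed vertex form a subtree. All hold, so the decomposition is valid with width 3 − 1 = 2.

Yes; width 2.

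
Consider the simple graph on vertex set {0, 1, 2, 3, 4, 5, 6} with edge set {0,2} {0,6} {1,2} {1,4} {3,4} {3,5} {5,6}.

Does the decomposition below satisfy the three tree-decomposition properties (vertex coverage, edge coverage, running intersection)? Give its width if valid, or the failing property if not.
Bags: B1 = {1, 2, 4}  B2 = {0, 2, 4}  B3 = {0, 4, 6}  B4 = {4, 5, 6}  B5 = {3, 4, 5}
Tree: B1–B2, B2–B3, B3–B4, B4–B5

Vertex coverage: the bags together contain {0, 1, 2, 3, 4, 5, 6}, the full vertex set. Edge coverage: each edge of G has both endpoints in at least one bag. Running intersection: for every vertex, the bags containing it form a connected subtree. All three properties hold, so this is a valid tree decomposition of width max|bag| − 1 = 2, and hence tw(G) ≤ 2.

Yes; width 2.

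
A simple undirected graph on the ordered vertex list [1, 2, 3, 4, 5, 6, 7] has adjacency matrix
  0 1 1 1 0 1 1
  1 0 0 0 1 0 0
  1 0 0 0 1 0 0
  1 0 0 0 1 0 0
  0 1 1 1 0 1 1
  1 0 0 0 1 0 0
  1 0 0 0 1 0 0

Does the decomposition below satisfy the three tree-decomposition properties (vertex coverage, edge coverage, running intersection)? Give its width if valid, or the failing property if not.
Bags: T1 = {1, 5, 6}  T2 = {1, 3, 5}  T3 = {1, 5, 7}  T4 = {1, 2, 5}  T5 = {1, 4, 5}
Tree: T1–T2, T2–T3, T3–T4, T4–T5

Yes; width 2.

Checking the three conditions: (i) the bags cover all of {1, 2, 3, 4, 5, 6, 7}; (ii) for each edge, some bag contains both endpoints; (iii) the bags containing any fixed vertex form a subtree. All hold, so the decomposition is valid with width 3 − 1 = 2.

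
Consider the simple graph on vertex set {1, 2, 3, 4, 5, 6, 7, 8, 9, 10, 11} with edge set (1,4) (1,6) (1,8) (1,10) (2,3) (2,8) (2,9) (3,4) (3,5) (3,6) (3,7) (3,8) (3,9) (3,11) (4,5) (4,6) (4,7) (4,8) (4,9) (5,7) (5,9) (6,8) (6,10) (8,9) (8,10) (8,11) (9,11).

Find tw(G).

3

A width-3 tree decomposition is:
Bags: B1 = {3, 4, 6, 8}  B2 = {3, 4, 8, 9}  B3 = {1, 4, 6, 8}  B4 = {2, 3, 8, 9}  B5 = {3, 4, 5, 9}  B6 = {3, 8, 9, 11}  B7 = {1, 6, 8, 10}  B8 = {3, 4, 5, 7}
Tree: B1–B2, B1–B3, B2–B4, B2–B5, B2–B6, B3–B7, B5–B8
Every bag has size at most 4, so the width is 4 − 1 = 3 and tw(G) ≤ 3. On the other hand G contains the 4-clique {1, 6, 8, 10}. A clique must lie in a single bag of any decomposition, so no decomposition can have width below 3. Therefore the treewidth is 3.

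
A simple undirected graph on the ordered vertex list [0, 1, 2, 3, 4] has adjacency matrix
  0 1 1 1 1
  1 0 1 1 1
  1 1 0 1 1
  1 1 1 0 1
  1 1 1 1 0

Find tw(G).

4

A width-4 tree decomposition is:
Bags: B1 = {0, 1, 2, 3, 4}
Tree: (single bag)
With just one bag of size 5, the width is 5 − 1 = 4, so tw(G) ≤ 4. Conversely, {0, 1, 2, 3, 4} is a clique of size 5, and the vertices of any clique must share a bag in every tree decomposition; so some bag has ≥ 5 vertices and tw(G) ≥ 4. Combining the bounds, tw(G) = 4.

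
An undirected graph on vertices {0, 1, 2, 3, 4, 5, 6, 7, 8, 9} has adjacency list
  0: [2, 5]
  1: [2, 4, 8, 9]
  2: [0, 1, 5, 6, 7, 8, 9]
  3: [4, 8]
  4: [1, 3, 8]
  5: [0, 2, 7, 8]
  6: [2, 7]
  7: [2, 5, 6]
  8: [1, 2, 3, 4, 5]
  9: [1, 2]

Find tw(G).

A width-2 tree decomposition is:
Bags: B1 = {0, 2, 5}  B2 = {2, 5, 8}  B3 = {1, 2, 8}  B4 = {2, 5, 7}  B5 = {1, 4, 8}  B6 = {1, 2, 9}  B7 = {3, 4, 8}  B8 = {2, 6, 7}
Tree: B1–B2, B2–B3, B1–B4, B3–B5, B3–B6, B5–B7, B4–B8
Every bag has size at most 3, so the width is 3 − 1 = 2 and tw(G) ≤ 2. For the lower bound, the 3 vertices {1, 2, 8} are pairwise adjacent, and any tree decomposition puts a clique entirely inside one bag — forcing width ≥ 2. Combining the bounds, tw(G) = 2.

2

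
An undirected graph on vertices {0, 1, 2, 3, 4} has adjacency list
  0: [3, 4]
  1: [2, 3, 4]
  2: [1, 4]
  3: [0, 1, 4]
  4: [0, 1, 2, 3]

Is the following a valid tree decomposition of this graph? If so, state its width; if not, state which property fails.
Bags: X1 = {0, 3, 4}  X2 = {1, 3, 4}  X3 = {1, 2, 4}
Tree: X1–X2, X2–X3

Vertex coverage: the bags together contain {0, 1, 2, 3, 4}, the full vertex set. Edge coverage: each edge of G has both endpoints in at least one bag. Running intersection: for every vertex, the bags containing it form a connected subtree. All three properties hold, so this is a valid tree decomposition of width max|bag| − 1 = 2, and hence tw(G) ≤ 2.

Yes; width 2.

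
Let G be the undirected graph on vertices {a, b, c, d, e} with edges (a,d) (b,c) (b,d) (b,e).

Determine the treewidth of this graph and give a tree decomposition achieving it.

Treewidth 1.
One optimal decomposition is:
Bags: B1 = {a, d}  B2 = {b, d}  B3 = {b, e}  B4 = {b, c}
Tree: B1–B2, B2–B3, B3–B4

Every bag has size at most 2, so the width is 2 − 1 = 1 and tw(G) ≤ 1. Any graph with an edge has treewidth ≥ 1, and G has the edge a–d. Therefore the treewidth is 1.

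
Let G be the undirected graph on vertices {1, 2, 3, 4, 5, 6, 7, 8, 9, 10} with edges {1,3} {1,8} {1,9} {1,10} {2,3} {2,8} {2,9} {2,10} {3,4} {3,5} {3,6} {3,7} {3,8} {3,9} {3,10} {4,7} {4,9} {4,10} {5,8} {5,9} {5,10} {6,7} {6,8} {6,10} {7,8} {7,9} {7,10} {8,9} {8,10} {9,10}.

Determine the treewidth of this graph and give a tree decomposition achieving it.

Treewidth 4.
One optimal decomposition is:
Bags: B1 = {2, 3, 8, 9, 10}  B2 = {3, 7, 8, 9, 10}  B3 = {3, 4, 7, 9, 10}  B4 = {1, 3, 8, 9, 10}  B5 = {3, 6, 7, 8, 10}  B6 = {3, 5, 8, 9, 10}
Tree: B1–B2, B2–B3, B2–B4, B2–B5, B2–B6

Every bag has size at most 5, so the width is 5 − 1 = 4 and tw(G) ≤ 4. On the other hand G contains the 5-clique {1, 3, 8, 9, 10}. A clique must lie in a single bag of any decomposition, so no decomposition can have width below 4. Combining the bounds, tw(G) = 4.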